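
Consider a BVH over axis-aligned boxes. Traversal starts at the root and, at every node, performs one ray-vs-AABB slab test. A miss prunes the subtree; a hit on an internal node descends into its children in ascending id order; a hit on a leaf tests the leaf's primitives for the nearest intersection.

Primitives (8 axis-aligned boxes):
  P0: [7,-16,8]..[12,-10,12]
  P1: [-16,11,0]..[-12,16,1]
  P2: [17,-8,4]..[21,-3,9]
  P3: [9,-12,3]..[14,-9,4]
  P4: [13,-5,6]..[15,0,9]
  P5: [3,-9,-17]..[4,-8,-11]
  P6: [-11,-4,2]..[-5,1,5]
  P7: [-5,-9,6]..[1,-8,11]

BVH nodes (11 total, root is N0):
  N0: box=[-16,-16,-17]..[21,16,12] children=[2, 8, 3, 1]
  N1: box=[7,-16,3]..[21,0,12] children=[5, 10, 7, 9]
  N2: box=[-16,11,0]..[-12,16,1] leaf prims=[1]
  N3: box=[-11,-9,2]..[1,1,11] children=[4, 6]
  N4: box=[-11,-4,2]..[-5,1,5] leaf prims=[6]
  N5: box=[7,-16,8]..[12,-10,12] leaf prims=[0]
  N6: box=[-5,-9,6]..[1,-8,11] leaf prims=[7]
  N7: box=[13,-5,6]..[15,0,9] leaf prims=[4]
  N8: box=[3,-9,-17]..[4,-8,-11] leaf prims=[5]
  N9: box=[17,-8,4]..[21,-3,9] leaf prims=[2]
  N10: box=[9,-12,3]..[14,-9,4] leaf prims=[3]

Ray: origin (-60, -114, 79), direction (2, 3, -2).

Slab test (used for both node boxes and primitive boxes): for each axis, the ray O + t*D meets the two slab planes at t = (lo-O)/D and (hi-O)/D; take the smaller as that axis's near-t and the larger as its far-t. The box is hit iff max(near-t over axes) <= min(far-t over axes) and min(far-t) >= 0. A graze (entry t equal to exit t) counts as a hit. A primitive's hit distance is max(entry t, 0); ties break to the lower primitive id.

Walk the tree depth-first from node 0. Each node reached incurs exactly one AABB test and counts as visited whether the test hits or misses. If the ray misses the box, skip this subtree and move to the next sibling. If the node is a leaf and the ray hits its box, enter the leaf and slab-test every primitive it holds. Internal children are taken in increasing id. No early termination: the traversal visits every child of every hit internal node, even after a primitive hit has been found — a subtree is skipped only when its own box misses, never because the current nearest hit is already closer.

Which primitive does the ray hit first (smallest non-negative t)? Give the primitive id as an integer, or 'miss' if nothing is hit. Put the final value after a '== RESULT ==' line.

Trace the traversal:
N0 x:[22,81/2] y:[98/3,130/3] z:[67/2,48] -> hit [67/2,81/2], descend [1, 2, 3, 8]
  N1 x:[67/2,81/2] y:[98/3,38] z:[67/2,38] -> hit [67/2,38], descend [5, 7, 9, 10]
    N5 x:[67/2,36] y:[98/3,104/3] z:[67/2,71/2] -> hit [67/2,104/3] leaf, test {P0@t=67/2}
    N7 x:[73/2,75/2] y:[109/3,38] z:[35,73/2] -> hit [73/2,73/2] leaf, test {P4@t=73/2}
    N9 x:[77/2,81/2] y:[106/3,37] z:[35,75/2] -> miss, prune
    N10 x:[69/2,37] y:[34,35] z:[75/2,38] -> miss, prune
  N2 x:[22,24] y:[125/3,130/3] z:[39,79/2] -> miss, prune
  N3 x:[49/2,61/2] y:[35,115/3] z:[34,77/2] -> miss, prune
  N8 x:[63/2,32] y:[35,106/3] z:[45,48] -> miss, prune

order=[0, 1, 5, 7, 9, 10, 2, 3, 8]  |boxes|=9  |leaves|=2  hit=P0

== RESULT ==
0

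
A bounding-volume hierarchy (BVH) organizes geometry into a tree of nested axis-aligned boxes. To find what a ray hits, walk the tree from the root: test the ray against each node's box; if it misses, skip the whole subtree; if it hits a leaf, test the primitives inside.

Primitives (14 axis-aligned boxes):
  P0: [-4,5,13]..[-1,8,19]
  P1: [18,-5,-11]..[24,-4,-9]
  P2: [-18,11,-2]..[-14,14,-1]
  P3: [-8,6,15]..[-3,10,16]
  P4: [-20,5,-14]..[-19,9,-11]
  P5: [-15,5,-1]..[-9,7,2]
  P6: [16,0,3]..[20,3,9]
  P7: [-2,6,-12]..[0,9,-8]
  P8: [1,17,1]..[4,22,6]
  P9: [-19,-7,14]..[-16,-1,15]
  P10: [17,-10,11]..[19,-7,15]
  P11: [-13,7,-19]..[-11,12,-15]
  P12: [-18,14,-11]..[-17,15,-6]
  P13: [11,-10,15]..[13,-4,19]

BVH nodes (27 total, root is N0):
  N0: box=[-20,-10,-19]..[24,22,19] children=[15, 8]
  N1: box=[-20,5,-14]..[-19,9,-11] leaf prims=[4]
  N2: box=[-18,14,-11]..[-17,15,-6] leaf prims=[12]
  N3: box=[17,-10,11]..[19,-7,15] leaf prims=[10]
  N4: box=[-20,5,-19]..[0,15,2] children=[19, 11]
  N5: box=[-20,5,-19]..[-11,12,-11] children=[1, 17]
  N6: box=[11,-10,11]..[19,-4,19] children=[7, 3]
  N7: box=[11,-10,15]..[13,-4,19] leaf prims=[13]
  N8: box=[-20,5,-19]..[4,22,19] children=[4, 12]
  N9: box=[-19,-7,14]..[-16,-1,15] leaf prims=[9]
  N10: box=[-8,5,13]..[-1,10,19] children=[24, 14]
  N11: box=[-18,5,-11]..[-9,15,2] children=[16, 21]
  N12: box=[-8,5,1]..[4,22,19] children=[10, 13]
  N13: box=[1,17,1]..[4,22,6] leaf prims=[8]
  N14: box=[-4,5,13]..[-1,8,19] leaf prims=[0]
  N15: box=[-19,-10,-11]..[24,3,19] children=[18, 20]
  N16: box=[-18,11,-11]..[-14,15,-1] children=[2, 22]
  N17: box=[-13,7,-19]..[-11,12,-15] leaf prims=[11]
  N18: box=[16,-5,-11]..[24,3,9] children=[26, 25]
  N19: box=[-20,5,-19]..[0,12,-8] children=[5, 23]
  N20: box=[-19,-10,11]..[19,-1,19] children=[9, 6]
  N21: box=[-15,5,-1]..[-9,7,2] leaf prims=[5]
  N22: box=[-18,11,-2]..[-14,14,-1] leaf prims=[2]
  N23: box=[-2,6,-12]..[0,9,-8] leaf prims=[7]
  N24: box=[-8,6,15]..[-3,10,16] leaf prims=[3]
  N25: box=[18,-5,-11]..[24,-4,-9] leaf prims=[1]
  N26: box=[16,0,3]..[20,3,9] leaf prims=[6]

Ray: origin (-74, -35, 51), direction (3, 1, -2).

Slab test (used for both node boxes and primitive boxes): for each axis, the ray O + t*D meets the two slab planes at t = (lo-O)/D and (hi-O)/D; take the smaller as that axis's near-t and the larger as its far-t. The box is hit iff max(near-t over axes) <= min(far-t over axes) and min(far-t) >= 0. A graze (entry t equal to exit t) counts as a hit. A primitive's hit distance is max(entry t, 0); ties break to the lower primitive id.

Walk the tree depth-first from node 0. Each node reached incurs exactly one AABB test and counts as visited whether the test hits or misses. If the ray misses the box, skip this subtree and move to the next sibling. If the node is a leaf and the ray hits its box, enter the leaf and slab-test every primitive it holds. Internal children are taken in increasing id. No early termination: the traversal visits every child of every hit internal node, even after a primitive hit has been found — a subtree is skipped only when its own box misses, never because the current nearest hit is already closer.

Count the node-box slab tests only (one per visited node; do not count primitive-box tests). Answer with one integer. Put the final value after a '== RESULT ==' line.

Traverse from the root:
N0 x:[18,98/3] y:[25,57] z:[16,35] -> hit [25,98/3], descend [8, 15]
  N8 x:[18,26] y:[40,57] z:[16,35] -> miss, prune
  N15 x:[55/3,98/3] y:[25,38] z:[16,31] -> hit [25,31], descend [18, 20]
    N18 x:[30,98/3] y:[30,38] z:[21,31] -> hit [30,31], descend [25, 26]
      N25 x:[92/3,98/3] y:[30,31] z:[30,31] -> hit [92/3,31] leaf, test {P1@t=92/3}
      N26 x:[30,94/3] y:[35,38] z:[21,24] -> miss, prune
    N20 x:[55/3,31] y:[25,34] z:[16,20] -> miss, prune

order=[0, 8, 15, 18, 25, 26, 20]  |boxes|=7  |leaves|=1  hit=P1

== RESULT ==
7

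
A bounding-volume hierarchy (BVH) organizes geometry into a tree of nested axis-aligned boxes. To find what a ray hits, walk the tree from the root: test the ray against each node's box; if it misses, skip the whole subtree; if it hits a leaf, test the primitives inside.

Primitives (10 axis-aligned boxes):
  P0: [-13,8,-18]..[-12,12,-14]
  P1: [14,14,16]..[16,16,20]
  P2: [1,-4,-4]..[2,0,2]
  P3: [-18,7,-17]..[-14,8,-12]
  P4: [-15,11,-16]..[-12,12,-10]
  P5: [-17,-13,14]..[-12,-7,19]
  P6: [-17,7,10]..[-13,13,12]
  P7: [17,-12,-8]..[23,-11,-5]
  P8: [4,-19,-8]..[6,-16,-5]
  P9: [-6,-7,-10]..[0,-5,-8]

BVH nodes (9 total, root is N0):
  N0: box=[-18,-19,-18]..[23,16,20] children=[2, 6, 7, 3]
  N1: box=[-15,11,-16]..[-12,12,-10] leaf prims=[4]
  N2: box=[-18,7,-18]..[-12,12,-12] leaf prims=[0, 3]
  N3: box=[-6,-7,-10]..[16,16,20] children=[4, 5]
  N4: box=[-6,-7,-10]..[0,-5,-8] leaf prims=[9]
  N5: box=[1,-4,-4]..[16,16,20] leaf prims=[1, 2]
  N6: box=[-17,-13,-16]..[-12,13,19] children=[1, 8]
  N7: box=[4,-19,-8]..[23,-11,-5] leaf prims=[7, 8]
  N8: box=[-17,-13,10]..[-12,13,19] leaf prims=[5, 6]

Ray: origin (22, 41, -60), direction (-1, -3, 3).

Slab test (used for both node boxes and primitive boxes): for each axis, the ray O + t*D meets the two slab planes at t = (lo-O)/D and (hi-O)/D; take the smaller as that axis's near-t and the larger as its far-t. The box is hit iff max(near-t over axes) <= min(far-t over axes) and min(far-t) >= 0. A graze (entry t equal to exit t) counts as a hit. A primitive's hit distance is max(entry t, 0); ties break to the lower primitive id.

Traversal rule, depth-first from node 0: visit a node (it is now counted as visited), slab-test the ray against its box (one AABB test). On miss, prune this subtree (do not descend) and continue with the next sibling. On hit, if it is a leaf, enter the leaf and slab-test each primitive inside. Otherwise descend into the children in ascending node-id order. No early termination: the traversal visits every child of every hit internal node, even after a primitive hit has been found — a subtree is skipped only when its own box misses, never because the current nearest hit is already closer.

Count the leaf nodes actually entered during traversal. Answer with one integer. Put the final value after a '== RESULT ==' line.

Walk:
N0 x:[-1,40] y:[25/3,20] z:[14,80/3] -> hit [14,20], descend [2, 3, 6, 7]
  N2 x:[34,40] y:[29/3,34/3] z:[14,16] -> miss, prune
  N3 x:[6,28] y:[25/3,16] z:[50/3,80/3] -> miss, prune
  N6 x:[34,39] y:[28/3,18] z:[44/3,79/3] -> miss, prune
  N7 x:[-1,18] y:[52/3,20] z:[52/3,55/3] -> hit [52/3,18] leaf, test {P7(miss), P8(miss)}

order=[0, 2, 3, 6, 7]  |boxes|=5  |leaves|=1  hit=miss

== RESULT ==
1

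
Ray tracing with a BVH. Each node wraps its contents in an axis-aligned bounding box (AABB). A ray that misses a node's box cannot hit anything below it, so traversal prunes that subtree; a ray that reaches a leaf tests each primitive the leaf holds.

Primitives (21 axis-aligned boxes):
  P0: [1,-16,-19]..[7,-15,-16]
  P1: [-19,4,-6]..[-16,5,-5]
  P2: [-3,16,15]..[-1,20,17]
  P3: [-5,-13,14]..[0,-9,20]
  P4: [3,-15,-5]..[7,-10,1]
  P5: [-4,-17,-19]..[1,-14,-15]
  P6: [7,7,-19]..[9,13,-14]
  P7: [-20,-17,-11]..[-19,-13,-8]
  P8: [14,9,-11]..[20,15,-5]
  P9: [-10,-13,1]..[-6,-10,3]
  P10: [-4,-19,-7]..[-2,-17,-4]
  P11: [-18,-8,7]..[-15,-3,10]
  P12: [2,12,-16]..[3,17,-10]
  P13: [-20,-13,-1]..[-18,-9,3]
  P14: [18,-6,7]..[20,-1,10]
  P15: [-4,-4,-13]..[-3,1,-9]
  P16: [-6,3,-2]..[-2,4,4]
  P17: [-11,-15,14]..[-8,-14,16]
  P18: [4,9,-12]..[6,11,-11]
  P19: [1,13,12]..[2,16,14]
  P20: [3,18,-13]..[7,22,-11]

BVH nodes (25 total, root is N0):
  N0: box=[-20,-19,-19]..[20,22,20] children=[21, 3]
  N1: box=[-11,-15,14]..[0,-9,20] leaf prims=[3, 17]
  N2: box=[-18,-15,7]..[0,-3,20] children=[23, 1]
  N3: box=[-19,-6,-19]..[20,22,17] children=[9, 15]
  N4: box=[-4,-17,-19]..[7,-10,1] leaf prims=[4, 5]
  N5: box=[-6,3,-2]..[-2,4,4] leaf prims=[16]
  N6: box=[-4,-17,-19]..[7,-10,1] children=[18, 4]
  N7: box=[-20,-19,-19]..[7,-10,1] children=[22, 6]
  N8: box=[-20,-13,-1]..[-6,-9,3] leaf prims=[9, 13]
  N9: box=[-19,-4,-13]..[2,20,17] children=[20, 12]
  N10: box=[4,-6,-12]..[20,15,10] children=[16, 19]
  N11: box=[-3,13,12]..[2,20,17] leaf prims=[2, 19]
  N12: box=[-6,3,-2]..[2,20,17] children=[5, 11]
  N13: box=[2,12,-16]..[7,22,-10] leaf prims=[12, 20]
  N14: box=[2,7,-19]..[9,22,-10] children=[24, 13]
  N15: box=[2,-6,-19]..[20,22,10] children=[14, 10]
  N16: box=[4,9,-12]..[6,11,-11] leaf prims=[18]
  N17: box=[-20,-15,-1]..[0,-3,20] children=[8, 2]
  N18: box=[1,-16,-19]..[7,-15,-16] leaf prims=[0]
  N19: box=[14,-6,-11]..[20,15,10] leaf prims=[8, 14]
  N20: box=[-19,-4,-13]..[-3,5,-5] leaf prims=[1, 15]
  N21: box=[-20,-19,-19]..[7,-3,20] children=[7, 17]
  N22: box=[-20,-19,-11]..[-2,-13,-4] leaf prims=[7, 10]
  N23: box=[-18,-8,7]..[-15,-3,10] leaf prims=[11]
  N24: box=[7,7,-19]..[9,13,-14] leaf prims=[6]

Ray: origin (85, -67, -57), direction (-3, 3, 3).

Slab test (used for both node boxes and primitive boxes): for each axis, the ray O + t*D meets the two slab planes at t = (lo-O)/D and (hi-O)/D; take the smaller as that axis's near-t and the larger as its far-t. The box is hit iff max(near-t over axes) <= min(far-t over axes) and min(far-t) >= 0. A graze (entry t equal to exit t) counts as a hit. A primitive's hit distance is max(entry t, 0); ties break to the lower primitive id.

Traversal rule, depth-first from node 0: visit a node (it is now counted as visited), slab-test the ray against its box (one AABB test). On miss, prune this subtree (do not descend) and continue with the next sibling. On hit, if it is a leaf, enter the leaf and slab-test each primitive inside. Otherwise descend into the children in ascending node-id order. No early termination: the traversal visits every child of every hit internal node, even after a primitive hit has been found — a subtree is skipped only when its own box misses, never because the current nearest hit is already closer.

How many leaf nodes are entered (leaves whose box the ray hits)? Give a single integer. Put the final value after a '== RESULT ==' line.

Walk:
N0 x:[65/3,35] y:[16,89/3] z:[38/3,77/3] -> hit [65/3,77/3], descend [3, 21]
  N3 x:[65/3,104/3] y:[61/3,89/3] z:[38/3,74/3] -> hit [65/3,74/3], descend [9, 15]
    N9 x:[83/3,104/3] y:[21,29] z:[44/3,74/3] -> miss, prune
    N15 x:[65/3,83/3] y:[61/3,89/3] z:[38/3,67/3] -> hit [65/3,67/3], descend [10, 14]
      N10 x:[65/3,27] y:[61/3,82/3] z:[15,67/3] -> hit [65/3,67/3], descend [16, 19]
        N16 x:[79/3,27] y:[76/3,26] z:[15,46/3] -> miss, prune
        N19 x:[65/3,71/3] y:[61/3,82/3] z:[46/3,67/3] -> hit [65/3,67/3] leaf, test {P8(miss), P14@t=65/3}
      N14 x:[76/3,83/3] y:[74/3,89/3] z:[38/3,47/3] -> miss, prune
  N21 x:[26,35] y:[16,64/3] z:[38/3,77/3] -> miss, prune

9 AABB tests over nodes [0, 3, 9, 15, 10, 16, 19, 14, 21]; 1 leaf entered; closest P14.

== RESULT ==
1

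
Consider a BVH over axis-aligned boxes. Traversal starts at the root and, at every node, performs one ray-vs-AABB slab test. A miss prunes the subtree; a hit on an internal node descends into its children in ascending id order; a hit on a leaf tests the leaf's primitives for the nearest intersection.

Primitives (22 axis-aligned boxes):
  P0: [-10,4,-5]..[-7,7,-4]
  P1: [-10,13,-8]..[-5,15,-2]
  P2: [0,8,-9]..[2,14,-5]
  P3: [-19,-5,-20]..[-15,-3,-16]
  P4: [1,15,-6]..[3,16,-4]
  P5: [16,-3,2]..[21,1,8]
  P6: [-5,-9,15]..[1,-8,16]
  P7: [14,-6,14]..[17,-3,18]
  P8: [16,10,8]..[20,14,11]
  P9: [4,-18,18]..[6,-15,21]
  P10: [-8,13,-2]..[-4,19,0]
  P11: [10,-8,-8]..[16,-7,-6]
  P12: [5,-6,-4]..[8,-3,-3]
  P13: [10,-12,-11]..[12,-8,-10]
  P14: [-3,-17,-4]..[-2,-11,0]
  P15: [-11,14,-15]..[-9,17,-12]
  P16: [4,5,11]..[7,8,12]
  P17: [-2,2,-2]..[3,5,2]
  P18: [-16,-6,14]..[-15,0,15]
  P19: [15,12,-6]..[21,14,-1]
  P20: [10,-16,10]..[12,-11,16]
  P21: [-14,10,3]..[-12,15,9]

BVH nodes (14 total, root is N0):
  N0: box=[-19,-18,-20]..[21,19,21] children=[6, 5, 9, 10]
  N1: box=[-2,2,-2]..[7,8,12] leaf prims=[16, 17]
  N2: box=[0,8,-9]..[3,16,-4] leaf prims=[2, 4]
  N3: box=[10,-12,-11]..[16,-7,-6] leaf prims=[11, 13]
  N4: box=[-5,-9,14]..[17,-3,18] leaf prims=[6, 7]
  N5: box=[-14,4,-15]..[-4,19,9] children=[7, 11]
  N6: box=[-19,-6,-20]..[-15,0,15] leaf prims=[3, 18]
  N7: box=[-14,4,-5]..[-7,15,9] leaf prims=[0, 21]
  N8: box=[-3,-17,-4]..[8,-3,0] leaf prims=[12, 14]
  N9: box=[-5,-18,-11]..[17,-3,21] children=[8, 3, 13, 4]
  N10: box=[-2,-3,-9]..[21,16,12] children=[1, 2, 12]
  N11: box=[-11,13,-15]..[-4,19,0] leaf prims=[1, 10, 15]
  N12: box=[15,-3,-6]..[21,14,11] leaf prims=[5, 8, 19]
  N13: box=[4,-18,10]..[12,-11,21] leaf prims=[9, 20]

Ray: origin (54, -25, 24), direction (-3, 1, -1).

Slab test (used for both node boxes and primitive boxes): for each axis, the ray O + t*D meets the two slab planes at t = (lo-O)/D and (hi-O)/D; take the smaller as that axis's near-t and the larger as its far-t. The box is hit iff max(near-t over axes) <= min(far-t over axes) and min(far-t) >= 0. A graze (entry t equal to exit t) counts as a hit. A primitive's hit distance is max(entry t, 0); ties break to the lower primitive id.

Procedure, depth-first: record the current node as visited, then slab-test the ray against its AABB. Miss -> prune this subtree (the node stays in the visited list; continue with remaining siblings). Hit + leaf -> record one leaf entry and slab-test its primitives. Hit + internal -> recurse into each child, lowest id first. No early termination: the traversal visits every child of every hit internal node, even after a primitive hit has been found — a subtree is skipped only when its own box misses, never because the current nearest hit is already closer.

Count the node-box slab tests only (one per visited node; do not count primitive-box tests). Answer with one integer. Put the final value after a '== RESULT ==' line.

Trace the traversal:
N0 x:[11,73/3] y:[7,44] z:[3,44] -> hit [11,73/3], descend [5, 6, 9, 10]
  N5 x:[58/3,68/3] y:[29,44] z:[15,39] -> miss, prune
  N6 x:[23,73/3] y:[19,25] z:[9,44] -> hit [23,73/3] leaf, test {P3(miss), P18(miss)}
  N9 x:[37/3,59/3] y:[7,22] z:[3,35] -> hit [37/3,59/3], descend [3, 4, 8, 13]
    N3 x:[38/3,44/3] y:[13,18] z:[30,35] -> miss, prune
    N4 x:[37/3,59/3] y:[16,22] z:[6,10] -> miss, prune
    N8 x:[46/3,19] y:[8,22] z:[24,28] -> miss, prune
    N13 x:[14,50/3] y:[7,14] z:[3,14] -> hit [14,14] leaf, test {P9(miss), P20@t=14}
  N10 x:[11,56/3] y:[22,41] z:[12,33] -> miss, prune

Summary -> nodes [0, 5, 6, 9, 3, 4, 8, 13, 10]; box-tests=9; leaf-entries=2; first=P20

== RESULT ==
9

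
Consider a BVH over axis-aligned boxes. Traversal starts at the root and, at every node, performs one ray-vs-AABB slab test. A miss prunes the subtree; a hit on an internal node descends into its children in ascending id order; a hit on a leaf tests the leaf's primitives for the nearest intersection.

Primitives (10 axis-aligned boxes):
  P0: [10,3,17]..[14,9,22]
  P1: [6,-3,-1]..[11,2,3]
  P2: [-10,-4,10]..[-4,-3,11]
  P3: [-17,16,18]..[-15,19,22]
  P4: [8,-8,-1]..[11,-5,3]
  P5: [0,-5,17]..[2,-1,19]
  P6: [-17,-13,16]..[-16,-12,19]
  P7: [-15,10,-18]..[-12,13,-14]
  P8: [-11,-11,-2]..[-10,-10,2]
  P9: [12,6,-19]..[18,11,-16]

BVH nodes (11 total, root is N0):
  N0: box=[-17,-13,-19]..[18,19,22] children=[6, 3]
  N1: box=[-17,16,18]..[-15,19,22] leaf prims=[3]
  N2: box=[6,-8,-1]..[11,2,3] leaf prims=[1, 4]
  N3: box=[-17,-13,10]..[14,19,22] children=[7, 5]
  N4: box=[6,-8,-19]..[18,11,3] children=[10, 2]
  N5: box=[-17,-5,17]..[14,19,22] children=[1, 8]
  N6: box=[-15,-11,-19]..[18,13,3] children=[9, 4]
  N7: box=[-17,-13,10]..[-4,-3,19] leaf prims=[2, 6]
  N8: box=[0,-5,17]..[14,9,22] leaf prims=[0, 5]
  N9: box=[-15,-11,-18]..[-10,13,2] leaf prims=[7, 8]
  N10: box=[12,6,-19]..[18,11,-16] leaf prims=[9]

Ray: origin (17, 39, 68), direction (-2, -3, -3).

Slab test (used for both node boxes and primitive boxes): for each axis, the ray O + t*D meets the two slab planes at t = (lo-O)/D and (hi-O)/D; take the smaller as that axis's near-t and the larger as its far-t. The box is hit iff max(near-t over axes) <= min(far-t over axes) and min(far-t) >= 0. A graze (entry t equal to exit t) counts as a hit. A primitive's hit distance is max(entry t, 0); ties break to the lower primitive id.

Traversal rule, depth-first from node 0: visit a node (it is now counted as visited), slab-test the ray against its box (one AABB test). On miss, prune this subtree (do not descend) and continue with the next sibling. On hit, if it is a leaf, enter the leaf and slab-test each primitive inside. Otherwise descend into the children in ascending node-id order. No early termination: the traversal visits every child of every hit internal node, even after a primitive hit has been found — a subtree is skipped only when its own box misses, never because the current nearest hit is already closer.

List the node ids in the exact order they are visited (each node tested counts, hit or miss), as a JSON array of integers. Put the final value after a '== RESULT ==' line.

Traverse from the root:
N0 x:[-1/2,17] y:[20/3,52/3] z:[46/3,29] -> hit [46/3,17], descend [3, 6]
  N3 x:[3/2,17] y:[20/3,52/3] z:[46/3,58/3] -> hit [46/3,17], descend [5, 7]
    N5 x:[3/2,17] y:[20/3,44/3] z:[46/3,17] -> miss, prune
    N7 x:[21/2,17] y:[14,52/3] z:[49/3,58/3] -> hit [49/3,17] leaf, test {P2(miss), P6@t=17}
  N6 x:[-1/2,16] y:[26/3,50/3] z:[65/3,29] -> miss, prune

5 AABB tests over nodes [0, 3, 5, 7, 6]; 1 leaf entered; closest P6.

== RESULT ==
[0, 3, 5, 7, 6]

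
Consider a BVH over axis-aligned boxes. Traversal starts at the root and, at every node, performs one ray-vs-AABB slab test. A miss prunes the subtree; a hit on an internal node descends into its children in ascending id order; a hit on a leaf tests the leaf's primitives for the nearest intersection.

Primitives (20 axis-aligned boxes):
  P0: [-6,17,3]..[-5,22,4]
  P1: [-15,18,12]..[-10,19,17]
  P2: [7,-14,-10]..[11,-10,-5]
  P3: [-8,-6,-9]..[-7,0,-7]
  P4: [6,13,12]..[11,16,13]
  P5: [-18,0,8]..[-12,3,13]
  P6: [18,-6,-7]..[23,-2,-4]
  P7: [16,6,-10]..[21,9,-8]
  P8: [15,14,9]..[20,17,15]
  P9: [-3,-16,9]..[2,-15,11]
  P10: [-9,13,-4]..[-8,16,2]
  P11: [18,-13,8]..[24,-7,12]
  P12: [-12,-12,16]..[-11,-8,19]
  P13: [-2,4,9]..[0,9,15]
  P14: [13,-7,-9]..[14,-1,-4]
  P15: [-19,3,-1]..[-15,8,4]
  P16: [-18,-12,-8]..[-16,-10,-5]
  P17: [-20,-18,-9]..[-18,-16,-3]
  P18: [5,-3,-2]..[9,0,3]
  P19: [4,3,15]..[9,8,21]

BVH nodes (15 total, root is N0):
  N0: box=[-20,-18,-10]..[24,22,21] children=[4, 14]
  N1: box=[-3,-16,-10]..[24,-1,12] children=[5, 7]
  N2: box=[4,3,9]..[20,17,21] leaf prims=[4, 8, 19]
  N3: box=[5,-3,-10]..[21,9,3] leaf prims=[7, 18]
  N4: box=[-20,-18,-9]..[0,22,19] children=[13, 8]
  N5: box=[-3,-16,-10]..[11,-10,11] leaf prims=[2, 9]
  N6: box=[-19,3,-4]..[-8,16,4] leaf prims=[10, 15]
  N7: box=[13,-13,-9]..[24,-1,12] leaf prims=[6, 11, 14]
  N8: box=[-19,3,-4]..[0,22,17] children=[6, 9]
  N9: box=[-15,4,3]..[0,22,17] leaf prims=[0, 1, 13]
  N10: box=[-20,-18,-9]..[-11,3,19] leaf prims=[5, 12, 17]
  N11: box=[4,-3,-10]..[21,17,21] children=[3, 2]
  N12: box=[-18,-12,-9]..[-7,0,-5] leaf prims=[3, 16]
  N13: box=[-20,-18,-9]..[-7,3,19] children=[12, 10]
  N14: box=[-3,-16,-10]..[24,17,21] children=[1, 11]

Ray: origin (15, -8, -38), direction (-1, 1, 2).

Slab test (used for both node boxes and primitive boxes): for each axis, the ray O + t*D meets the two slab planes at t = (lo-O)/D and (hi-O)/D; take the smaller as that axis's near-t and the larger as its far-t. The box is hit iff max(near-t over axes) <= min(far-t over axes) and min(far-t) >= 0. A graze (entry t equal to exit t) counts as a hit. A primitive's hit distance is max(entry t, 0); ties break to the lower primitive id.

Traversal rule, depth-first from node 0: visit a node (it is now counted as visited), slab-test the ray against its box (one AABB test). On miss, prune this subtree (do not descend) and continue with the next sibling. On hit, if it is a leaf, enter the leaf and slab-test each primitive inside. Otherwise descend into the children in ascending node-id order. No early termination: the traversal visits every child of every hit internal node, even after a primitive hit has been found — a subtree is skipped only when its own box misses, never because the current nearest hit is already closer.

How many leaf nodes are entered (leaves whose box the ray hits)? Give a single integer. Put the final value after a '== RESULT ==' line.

Trace the traversal:
N0 x:[-9,35] y:[-10,30] z:[14,59/2] -> hit [14,59/2], descend [4, 14]
  N4 x:[15,35] y:[-10,30] z:[29/2,57/2] -> hit [15,57/2], descend [8, 13]
    N8 x:[15,34] y:[11,30] z:[17,55/2] -> hit [17,55/2], descend [6, 9]
      N6 x:[23,34] y:[11,24] z:[17,21] -> miss, prune
      N9 x:[15,30] y:[12,30] z:[41/2,55/2] -> hit [41/2,55/2] leaf, test {P0(miss), P1@t=26, P13(miss)}
    N13 x:[22,35] y:[-10,11] z:[29/2,57/2] -> miss, prune
  N14 x:[-9,18] y:[-8,25] z:[14,59/2] -> hit [14,18], descend [1, 11]
    N1 x:[-9,18] y:[-8,7] z:[14,25] -> miss, prune
    N11 x:[-6,11] y:[5,25] z:[14,59/2] -> miss, prune

order=[0, 4, 8, 6, 9, 13, 14, 1, 11]  |boxes|=9  |leaves|=1  hit=P1

== RESULT ==
1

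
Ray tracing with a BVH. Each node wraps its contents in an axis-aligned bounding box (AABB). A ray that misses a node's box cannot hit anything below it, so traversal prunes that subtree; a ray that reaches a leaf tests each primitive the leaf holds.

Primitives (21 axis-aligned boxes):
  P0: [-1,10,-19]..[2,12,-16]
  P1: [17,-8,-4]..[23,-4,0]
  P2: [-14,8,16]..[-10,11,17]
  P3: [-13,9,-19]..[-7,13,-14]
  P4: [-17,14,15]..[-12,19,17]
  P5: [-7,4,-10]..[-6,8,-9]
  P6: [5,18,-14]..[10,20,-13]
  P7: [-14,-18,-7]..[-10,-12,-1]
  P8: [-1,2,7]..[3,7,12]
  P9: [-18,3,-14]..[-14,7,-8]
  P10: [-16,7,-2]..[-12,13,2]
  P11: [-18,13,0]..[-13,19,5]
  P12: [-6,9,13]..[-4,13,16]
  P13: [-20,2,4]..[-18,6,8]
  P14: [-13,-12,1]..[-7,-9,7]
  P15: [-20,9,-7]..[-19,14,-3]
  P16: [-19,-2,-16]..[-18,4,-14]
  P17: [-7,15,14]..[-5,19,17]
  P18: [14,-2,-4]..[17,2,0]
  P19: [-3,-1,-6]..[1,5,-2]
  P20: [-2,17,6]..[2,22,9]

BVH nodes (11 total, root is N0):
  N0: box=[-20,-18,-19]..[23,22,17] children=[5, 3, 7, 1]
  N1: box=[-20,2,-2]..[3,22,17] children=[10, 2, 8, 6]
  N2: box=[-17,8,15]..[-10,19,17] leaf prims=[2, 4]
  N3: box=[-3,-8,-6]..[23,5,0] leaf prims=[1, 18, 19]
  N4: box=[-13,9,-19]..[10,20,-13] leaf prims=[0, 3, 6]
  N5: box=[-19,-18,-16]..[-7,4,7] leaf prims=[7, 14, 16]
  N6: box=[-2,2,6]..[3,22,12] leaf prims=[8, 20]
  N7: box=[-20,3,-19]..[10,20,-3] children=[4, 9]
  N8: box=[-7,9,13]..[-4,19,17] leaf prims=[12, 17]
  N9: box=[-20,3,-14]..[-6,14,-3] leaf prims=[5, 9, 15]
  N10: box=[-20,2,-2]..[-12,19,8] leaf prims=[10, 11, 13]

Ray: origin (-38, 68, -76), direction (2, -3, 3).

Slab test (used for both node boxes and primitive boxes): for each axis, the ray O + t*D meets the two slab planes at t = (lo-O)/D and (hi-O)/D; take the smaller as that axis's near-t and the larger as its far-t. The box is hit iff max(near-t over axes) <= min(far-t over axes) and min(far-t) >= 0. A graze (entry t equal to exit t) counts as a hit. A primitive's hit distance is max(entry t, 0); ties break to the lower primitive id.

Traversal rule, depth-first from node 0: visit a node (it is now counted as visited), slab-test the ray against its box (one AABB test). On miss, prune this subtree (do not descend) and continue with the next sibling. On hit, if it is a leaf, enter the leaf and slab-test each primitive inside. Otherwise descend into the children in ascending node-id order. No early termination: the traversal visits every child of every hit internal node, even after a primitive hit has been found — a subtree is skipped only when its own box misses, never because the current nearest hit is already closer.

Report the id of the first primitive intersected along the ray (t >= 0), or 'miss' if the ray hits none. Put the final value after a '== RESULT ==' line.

Walk:
N0 x:[9,61/2] y:[46/3,86/3] z:[19,31] -> hit [19,86/3], descend [1, 3, 5, 7]
  N1 x:[9,41/2] y:[46/3,22] z:[74/3,31] -> miss, prune
  N3 x:[35/2,61/2] y:[21,76/3] z:[70/3,76/3] -> hit [70/3,76/3] leaf, test {P1(miss), P18(miss), P19(miss)}
  N5 x:[19/2,31/2] y:[64/3,86/3] z:[20,83/3] -> miss, prune
  N7 x:[9,24] y:[16,65/3] z:[19,73/3] -> hit [19,65/3], descend [4, 9]
    N4 x:[25/2,24] y:[16,59/3] z:[19,21] -> hit [19,59/3] leaf, test {P0@t=19, P3(miss), P6(miss)}
    N9 x:[9,16] y:[18,65/3] z:[62/3,73/3] -> miss, prune

Summary -> nodes [0, 1, 3, 5, 7, 4, 9]; box-tests=7; leaf-entries=2; first=P0

== RESULT ==
0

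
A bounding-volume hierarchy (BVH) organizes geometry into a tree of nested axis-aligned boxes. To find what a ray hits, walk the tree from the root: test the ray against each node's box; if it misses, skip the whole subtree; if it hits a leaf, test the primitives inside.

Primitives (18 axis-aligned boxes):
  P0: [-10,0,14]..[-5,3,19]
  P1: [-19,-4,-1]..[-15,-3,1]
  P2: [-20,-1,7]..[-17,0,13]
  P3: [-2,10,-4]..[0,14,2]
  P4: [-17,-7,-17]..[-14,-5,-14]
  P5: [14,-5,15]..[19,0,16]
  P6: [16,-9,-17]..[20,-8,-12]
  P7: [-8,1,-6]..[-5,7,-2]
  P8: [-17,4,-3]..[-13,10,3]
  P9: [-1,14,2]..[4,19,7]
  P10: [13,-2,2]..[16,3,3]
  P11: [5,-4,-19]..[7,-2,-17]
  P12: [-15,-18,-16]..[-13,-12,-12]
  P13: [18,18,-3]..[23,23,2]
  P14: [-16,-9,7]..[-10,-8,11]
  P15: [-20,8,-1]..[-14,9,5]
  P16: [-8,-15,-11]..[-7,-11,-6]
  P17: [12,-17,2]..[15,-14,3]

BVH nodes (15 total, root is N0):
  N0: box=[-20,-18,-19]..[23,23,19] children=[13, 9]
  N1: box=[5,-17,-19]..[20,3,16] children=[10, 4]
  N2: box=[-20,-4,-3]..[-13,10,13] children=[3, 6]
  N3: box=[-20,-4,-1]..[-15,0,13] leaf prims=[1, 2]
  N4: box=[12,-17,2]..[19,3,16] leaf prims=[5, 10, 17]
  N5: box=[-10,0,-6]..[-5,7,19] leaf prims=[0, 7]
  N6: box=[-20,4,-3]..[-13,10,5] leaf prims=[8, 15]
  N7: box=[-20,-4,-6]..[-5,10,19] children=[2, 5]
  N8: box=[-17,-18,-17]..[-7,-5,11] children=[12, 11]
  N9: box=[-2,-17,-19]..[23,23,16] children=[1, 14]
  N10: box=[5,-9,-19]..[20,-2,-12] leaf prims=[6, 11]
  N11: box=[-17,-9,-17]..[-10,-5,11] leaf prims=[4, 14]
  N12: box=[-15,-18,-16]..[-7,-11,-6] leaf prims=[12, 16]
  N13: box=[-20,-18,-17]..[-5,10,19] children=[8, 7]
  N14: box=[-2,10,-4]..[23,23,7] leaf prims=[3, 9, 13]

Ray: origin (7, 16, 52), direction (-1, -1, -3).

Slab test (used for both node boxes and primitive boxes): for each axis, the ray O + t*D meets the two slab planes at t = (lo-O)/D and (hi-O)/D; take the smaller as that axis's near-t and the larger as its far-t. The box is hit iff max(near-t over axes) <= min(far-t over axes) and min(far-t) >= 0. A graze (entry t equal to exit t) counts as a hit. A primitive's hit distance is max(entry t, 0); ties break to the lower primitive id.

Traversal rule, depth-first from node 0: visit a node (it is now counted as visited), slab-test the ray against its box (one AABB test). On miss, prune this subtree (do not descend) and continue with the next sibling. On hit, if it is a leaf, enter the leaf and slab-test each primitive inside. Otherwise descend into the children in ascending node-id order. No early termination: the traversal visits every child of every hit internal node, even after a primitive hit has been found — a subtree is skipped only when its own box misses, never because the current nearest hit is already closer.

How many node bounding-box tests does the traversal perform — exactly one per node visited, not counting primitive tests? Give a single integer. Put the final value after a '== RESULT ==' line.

Trace the traversal:
N0 x:[-16,27] y:[-7,34] z:[11,71/3] -> hit [11,71/3], descend [9, 13]
  N9 x:[-16,9] y:[-7,33] z:[12,71/3] -> miss, prune
  N13 x:[12,27] y:[6,34] z:[11,23] -> hit [12,23], descend [7, 8]
    N7 x:[12,27] y:[6,20] z:[11,58/3] -> hit [12,58/3], descend [2, 5]
      N2 x:[20,27] y:[6,20] z:[13,55/3] -> miss, prune
      N5 x:[12,17] y:[9,16] z:[11,58/3] -> hit [12,16] leaf, test {P0(miss), P7(miss)}
    N8 x:[14,24] y:[21,34] z:[41/3,23] -> hit [21,23], descend [11, 12]
      N11 x:[17,24] y:[21,25] z:[41/3,23] -> hit [21,23] leaf, test {P4@t=22, P14(miss)}
      N12 x:[14,22] y:[27,34] z:[58/3,68/3] -> miss, prune

Summary -> nodes [0, 9, 13, 7, 2, 5, 8, 11, 12]; box-tests=9; leaf-entries=2; first=P4

== RESULT ==
9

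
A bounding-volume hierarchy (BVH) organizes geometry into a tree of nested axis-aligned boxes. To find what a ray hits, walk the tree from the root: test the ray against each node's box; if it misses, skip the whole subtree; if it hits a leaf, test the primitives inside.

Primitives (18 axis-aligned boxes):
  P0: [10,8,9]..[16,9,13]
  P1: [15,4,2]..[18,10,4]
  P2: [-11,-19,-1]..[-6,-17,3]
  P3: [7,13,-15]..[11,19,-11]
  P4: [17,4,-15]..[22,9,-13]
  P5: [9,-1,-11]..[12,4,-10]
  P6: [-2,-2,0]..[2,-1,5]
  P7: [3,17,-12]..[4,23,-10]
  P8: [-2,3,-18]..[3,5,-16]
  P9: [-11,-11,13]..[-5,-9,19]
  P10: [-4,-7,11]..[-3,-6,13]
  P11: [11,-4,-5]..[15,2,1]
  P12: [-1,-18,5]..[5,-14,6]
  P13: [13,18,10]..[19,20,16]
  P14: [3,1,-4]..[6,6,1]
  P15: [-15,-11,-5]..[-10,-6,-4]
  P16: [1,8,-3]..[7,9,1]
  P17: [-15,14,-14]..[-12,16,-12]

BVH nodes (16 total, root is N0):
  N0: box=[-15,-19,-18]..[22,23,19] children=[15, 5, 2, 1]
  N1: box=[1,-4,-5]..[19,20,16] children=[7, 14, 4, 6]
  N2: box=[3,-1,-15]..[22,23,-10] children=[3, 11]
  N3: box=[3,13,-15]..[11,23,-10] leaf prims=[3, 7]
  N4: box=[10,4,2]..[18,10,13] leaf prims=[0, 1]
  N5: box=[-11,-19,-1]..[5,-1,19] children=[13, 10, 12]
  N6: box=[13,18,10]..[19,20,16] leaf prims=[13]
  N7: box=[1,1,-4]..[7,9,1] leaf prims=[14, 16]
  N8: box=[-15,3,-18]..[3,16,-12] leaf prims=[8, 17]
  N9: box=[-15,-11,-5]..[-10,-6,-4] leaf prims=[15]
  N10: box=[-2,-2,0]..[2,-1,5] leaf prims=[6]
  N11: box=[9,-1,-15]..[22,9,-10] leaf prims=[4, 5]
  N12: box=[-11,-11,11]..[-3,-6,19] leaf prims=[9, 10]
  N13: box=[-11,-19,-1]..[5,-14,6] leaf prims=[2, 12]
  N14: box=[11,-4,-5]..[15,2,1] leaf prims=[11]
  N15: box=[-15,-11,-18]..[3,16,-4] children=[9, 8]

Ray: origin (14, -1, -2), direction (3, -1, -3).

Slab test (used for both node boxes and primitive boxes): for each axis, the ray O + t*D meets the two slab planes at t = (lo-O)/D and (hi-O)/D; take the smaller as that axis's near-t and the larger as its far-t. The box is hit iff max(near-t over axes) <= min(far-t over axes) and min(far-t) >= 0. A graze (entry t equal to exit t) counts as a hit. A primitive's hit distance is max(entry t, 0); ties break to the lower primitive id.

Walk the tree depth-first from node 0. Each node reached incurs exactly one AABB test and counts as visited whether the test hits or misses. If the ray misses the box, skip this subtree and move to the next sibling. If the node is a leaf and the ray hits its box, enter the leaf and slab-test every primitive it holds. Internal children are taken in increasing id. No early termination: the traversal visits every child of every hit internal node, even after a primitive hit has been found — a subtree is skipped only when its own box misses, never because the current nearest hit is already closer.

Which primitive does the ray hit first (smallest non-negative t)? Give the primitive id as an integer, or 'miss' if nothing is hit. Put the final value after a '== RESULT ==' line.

Trace the traversal:
N0 x:[-29/3,8/3] y:[-24,18] z:[-7,16/3] -> hit [-7,8/3], descend [1, 2, 5, 15]
  N1 x:[-13/3,5/3] y:[-21,3] z:[-6,1] -> hit [-13/3,1], descend [4, 6, 7, 14]
    N4 x:[-4/3,4/3] y:[-11,-5] z:[-5,-4/3] -> miss, prune
    N6 x:[-1/3,5/3] y:[-21,-19] z:[-6,-4] -> miss, prune
    N7 x:[-13/3,-7/3] y:[-10,-2] z:[-1,2/3] -> miss, prune
    N14 x:[-1,1/3] y:[-3,3] z:[-1,1] -> hit [-1,1/3] leaf, test {P11@t=0}
  N2 x:[-11/3,8/3] y:[-24,0] z:[8/3,13/3] -> miss, prune
  N5 x:[-25/3,-3] y:[0,18] z:[-7,-1/3] -> miss, prune
  N15 x:[-29/3,-11/3] y:[-17,10] z:[2/3,16/3] -> miss, prune

9 AABB tests over nodes [0, 1, 4, 6, 7, 14, 2, 5, 15]; 1 leaf entered; closest P11.

== RESULT ==
11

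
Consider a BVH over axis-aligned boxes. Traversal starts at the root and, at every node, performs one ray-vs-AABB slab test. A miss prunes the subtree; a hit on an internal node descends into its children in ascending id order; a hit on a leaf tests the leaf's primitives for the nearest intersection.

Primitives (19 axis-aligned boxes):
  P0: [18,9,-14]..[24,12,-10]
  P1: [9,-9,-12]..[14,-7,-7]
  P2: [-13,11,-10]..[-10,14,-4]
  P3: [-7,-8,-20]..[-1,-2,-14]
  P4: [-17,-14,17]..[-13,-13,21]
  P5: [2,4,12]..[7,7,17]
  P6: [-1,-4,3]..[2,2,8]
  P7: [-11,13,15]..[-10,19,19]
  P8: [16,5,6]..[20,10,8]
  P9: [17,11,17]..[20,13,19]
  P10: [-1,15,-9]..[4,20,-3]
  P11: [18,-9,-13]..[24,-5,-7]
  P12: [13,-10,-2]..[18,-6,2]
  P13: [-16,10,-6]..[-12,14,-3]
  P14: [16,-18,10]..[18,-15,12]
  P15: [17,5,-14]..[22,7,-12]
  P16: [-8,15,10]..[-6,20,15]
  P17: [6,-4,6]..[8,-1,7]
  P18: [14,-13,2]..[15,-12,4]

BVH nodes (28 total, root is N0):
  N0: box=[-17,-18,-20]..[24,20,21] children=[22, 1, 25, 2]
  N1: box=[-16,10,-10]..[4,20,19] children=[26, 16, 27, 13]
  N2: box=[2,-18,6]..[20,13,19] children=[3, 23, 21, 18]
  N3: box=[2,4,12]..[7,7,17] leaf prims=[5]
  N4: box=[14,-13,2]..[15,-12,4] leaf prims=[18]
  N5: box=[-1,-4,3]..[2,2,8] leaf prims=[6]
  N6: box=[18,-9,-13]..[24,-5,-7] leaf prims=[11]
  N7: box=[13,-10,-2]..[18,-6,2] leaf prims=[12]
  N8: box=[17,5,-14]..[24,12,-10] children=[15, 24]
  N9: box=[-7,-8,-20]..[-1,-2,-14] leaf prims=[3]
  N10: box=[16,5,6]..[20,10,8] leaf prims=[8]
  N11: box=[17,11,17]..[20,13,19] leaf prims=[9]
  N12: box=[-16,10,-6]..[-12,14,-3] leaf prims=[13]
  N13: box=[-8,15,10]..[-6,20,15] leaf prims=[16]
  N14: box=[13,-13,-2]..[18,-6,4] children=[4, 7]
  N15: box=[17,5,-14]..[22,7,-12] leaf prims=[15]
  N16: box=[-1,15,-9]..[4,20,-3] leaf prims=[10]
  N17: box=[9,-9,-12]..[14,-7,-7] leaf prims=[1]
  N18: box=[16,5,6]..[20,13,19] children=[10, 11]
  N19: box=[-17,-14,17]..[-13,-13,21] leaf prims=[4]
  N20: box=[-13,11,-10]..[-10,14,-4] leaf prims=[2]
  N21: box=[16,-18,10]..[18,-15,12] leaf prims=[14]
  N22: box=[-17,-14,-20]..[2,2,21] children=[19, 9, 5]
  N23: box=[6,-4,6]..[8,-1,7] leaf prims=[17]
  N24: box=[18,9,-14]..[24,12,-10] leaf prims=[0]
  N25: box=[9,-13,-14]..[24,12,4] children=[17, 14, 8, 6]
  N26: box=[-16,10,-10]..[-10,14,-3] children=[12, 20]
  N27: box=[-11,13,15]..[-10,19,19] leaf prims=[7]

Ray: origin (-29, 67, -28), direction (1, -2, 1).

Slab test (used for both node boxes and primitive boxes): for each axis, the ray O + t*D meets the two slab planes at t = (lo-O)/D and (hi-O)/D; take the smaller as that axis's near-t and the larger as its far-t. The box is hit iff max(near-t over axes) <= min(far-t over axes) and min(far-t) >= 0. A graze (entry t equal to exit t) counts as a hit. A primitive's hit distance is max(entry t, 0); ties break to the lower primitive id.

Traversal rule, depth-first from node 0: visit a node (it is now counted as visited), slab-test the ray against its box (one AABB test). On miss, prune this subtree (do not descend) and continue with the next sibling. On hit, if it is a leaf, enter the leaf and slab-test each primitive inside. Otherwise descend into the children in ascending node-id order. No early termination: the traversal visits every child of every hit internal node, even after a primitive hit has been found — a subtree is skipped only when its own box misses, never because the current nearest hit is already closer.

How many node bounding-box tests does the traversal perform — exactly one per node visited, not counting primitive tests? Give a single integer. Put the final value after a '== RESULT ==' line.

Trace the traversal:
N0 x:[12,53] y:[47/2,85/2] z:[8,49] -> hit [47/2,85/2], descend [1, 2, 22, 25]
  N1 x:[13,33] y:[47/2,57/2] z:[18,47] -> hit [47/2,57/2], descend [13, 16, 26, 27]
    N13 x:[21,23] y:[47/2,26] z:[38,43] -> miss, prune
    N16 x:[28,33] y:[47/2,26] z:[19,25] -> miss, prune
    N26 x:[13,19] y:[53/2,57/2] z:[18,25] -> miss, prune
    N27 x:[18,19] y:[24,27] z:[43,47] -> miss, prune
  N2 x:[31,49] y:[27,85/2] z:[34,47] -> hit [34,85/2], descend [3, 18, 21, 23]
    N3 x:[31,36] y:[30,63/2] z:[40,45] -> miss, prune
    N18 x:[45,49] y:[27,31] z:[34,47] -> miss, prune
    N21 x:[45,47] y:[41,85/2] z:[38,40] -> miss, prune
    N23 x:[35,37] y:[34,71/2] z:[34,35] -> hit [35,35] leaf, test {P17@t=35}
  N22 x:[12,31] y:[65/2,81/2] z:[8,49] -> miss, prune
  N25 x:[38,53] y:[55/2,40] z:[14,32] -> miss, prune

13 AABB tests over nodes [0, 1, 13, 16, 26, 27, 2, 3, 18, 21, 23, 22, 25]; 1 leaf entered; closest P17.

== RESULT ==
13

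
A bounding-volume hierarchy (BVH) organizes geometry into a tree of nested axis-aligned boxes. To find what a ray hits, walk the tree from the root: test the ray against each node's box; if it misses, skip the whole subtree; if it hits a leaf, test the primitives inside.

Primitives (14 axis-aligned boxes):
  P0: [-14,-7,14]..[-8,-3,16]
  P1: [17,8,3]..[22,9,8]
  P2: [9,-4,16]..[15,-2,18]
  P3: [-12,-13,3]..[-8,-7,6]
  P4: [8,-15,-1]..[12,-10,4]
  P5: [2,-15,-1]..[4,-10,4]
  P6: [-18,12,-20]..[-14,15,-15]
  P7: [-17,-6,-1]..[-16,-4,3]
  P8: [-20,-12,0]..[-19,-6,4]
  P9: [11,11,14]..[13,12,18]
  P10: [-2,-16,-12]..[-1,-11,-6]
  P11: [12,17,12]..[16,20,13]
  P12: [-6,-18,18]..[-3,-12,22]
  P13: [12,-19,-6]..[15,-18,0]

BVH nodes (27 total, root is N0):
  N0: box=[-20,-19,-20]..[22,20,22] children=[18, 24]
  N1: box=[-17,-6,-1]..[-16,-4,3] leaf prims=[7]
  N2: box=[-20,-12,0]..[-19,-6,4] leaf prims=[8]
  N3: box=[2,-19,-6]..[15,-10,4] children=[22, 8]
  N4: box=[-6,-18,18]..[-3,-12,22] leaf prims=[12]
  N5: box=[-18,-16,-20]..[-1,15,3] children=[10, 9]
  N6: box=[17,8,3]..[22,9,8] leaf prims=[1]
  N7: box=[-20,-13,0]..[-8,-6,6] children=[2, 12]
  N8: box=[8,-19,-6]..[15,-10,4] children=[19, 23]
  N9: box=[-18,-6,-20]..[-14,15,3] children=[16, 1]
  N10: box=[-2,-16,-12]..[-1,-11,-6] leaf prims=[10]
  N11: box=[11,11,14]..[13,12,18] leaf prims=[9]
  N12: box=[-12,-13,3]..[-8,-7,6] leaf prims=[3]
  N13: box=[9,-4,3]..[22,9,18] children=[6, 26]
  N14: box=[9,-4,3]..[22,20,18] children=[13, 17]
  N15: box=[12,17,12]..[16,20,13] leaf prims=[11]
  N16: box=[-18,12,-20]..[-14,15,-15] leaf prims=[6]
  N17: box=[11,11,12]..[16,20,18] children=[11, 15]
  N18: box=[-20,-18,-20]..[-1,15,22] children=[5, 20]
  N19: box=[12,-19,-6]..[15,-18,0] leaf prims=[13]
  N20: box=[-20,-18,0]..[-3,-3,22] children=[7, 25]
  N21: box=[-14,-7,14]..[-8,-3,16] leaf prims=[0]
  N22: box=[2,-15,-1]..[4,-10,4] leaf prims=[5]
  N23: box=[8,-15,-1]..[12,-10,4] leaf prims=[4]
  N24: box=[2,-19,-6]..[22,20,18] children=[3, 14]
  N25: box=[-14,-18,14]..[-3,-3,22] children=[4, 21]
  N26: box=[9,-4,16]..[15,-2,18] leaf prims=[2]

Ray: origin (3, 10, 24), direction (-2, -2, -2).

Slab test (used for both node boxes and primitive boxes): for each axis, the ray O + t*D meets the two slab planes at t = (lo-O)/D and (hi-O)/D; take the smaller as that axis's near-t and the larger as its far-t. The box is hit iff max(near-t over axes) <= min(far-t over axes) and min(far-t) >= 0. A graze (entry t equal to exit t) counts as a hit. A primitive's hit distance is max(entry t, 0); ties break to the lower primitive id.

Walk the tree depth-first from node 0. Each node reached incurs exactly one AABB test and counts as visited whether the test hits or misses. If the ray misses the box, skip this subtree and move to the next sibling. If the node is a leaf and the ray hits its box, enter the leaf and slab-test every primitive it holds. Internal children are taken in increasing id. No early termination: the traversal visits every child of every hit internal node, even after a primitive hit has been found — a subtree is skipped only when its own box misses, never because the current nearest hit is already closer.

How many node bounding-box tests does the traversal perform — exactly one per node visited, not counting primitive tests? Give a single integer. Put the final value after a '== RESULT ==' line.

Walk:
N0 x:[-19/2,23/2] y:[-5,29/2] z:[1,22] -> hit [1,23/2], descend [18, 24]
  N18 x:[2,23/2] y:[-5/2,14] z:[1,22] -> hit [2,23/2], descend [5, 20]
    N5 x:[2,21/2] y:[-5/2,13] z:[21/2,22] -> hit [21/2,21/2], descend [9, 10]
      N9 x:[17/2,21/2] y:[-5/2,8] z:[21/2,22] -> miss, prune
      N10 x:[2,5/2] y:[21/2,13] z:[15,18] -> miss, prune
    N20 x:[3,23/2] y:[13/2,14] z:[1,12] -> hit [13/2,23/2], descend [7, 25]
      N7 x:[11/2,23/2] y:[8,23/2] z:[9,12] -> hit [9,23/2], descend [2, 12]
        N2 x:[11,23/2] y:[8,11] z:[10,12] -> hit [11,11] leaf, test {P8@t=11}
        N12 x:[11/2,15/2] y:[17/2,23/2] z:[9,21/2] -> miss, prune
      N25 x:[3,17/2] y:[13/2,14] z:[1,5] -> miss, prune
  N24 x:[-19/2,1/2] y:[-5,29/2] z:[3,15] -> miss, prune

Summary -> nodes [0, 18, 5, 9, 10, 20, 7, 2, 12, 25, 24]; box-tests=11; leaf-entries=1; first=P8

== RESULT ==
11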